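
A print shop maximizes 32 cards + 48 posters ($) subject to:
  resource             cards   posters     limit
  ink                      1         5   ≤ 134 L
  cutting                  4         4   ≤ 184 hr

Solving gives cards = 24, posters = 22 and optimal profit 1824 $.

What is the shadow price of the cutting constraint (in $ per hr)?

Both ink and cutting are binding at x*.
From A_Bᵀ y = c: 1·y_ink + 4·y_cutting = 32; 5·y_ink + 4·y_cutting = 48.
Solving: y_ink = 4, y_cutting = 7.
Shadow price of cutting = 7.

7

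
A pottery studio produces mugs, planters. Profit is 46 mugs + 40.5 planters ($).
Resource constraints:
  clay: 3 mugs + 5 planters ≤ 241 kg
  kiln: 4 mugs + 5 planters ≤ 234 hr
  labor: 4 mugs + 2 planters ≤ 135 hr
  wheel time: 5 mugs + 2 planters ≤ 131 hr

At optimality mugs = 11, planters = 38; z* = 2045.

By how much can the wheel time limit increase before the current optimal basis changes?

Binding constraints: kiln, wheel time. The basis is B = [[4,5],[5,2]] with det -17.
Per unit increase in wheel time, x* moves by d = (0.2941, -0.2353).
The basis stays optimal until labor becomes binding; allowable increase = 21.25 hr.

21.25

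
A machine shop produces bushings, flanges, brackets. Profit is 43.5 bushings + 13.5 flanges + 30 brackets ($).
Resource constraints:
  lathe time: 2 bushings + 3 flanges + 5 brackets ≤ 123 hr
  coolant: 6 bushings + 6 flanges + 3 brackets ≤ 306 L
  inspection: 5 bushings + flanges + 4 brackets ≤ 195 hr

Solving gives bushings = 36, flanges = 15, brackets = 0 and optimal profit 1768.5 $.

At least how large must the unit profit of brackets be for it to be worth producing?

At the optimum: lathe time uses 117 of 123 (slack = 6); coolant uses 306 of 306 (binding); inspection uses 195 of 195 (binding).
By complementary slackness, y = 0 for the non-binding constraint.
Dual feasibility on the basic columns requires 6·y_coolant + 5·y_inspection = 43.5, 6·y_coolant + 1·y_inspection = 13.5.
Solving: y_coolant = 1, y_inspection = 7.5.
brackets enters the basis when its profit ≥ yᵀa₃ = 1·3 + 7.5·4 = 33.

33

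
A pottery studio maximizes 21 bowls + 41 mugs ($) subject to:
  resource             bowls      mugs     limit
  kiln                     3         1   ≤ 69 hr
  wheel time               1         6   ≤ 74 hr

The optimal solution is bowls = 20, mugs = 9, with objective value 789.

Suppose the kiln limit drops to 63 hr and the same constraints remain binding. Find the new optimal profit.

At the optimum: kiln uses 69 of 69 (binding); wheel time uses 74 of 74 (binding).
From A_Bᵀ y = c: 3·y_kiln + 1·y_wheel time = 21; 1·y_kiln + 6·y_wheel time = 41.
Solving: y_kiln = 5, y_wheel time = 6.
Δz = y_kiln·Δb = 5 × (-6) = -30, so new z* = 789 − 30 = 759.

759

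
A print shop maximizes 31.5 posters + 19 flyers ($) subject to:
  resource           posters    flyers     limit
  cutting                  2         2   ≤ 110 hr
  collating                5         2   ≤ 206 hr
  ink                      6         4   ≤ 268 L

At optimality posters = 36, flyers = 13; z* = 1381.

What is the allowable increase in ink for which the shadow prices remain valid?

Binding constraints: collating, ink. The basis is B = [[5,2],[6,4]] with det 8.
Per unit increase in ink, x* moves by d = (-0.25, 0.625).
The basis stays optimal until cutting becomes binding; allowable increase = 16 L.

16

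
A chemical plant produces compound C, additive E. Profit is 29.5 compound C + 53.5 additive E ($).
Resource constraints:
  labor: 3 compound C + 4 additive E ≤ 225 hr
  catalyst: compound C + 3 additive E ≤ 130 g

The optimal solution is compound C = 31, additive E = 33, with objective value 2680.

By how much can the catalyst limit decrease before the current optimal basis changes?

55

Binding constraints: labor, catalyst. The basis is B = [[3,4],[1,3]] with det 5.
Per unit decrease in catalyst, x* moves by d = (0.8, -0.6).
The basis stays optimal until additive E reaches 0; allowable decrease = 55 g.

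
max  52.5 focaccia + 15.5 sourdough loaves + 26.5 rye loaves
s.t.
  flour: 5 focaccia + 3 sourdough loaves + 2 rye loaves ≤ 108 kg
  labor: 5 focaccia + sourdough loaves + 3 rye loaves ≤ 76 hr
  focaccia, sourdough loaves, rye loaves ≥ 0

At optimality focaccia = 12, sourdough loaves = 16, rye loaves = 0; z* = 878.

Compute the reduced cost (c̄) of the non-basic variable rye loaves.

-2.5

At the optimum: flour uses 108 of 108 (binding); labor uses 76 of 76 (binding).
From A_Bᵀ y = c: 5·y_flour + 5·y_labor = 52.5; 3·y_flour + 1·y_labor = 15.5.
Solving: y_flour = 2.5, y_labor = 8.
Reduced cost of rye loaves: c₃ − yᵀa₃ = 26.5 − (2.5·2 + 8·3) = 26.5 − 29 = -2.5.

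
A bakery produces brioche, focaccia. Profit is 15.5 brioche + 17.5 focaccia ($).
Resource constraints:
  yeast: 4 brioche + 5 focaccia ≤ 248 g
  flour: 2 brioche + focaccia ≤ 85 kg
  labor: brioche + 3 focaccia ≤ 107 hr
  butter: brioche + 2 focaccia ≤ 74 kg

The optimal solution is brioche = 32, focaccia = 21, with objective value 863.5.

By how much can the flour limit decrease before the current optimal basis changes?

36

Binding constraints: flour, butter. The basis is B = [[2,1],[1,2]] with det 3.
Per unit decrease in flour, x* moves by d = (-0.6667, 0.3333).
The basis stays optimal until labor becomes binding; allowable decrease = 36 kg.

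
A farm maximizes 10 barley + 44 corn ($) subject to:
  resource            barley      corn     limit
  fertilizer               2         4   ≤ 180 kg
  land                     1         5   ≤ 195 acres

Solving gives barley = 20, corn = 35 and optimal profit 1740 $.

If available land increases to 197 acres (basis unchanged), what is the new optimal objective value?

At the optimum: fertilizer uses 180 of 180 (binding); land uses 195 of 195 (binding).
Dual feasibility on the basic columns requires 2·y_fertilizer + 1·y_land = 10, 4·y_fertilizer + 5·y_land = 44.
This yields shadow prices y_fertilizer = 1, y_land = 8.
Δz = y_land·Δb = 8 × (2) = 16, so new z* = 1740 + 16 = 1756.

1756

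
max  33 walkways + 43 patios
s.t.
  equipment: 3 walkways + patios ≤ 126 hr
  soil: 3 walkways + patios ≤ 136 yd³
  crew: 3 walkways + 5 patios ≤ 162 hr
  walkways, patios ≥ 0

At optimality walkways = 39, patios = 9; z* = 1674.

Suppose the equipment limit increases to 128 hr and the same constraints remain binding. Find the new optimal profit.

1680

Binding: equipment and crew. Non-binding: soil (10 unused).
By complementary slackness, y = 0 for the non-binding constraint.
From A_Bᵀ y = c: 3·y_equipment + 3·y_crew = 33; 1·y_equipment + 5·y_crew = 43.
Solving: y_equipment = 3, y_crew = 8.
Δz = y_equipment·Δb = 3 × (2) = 6, so new z* = 1674 + 6 = 1680.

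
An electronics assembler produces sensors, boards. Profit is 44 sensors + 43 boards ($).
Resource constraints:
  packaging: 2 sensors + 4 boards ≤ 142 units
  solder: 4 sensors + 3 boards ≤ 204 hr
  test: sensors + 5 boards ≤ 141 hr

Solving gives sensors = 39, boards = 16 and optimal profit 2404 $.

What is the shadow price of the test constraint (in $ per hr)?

Check each constraint at x*: packaging 142/142 (tight); solder 204/204 (tight); test 119/141 (slack 22).
By complementary slackness, y = 0 for the non-binding constraint.
The binding rows give the dual system: 2·y_packaging + 4·y_solder = 44 and 4·y_packaging + 3·y_solder = 43.
→ y_packaging = 4 and y_solder = 9.
Shadow price of test = 0.

0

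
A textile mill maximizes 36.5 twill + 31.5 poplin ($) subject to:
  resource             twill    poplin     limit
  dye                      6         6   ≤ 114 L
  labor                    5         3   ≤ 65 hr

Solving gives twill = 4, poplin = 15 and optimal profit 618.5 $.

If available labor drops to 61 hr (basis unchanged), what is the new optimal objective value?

At the optimum: dye uses 114 of 114 (binding); labor uses 65 of 65 (binding).
The binding rows give the dual system: 6·y_dye + 5·y_labor = 36.5 and 6·y_dye + 3·y_labor = 31.5.
Solving: y_dye = 4, y_labor = 2.5.
Δz = y_labor·Δb = 2.5 × (-4) = -10, so new z* = 618.5 − 10 = 608.5.

608.5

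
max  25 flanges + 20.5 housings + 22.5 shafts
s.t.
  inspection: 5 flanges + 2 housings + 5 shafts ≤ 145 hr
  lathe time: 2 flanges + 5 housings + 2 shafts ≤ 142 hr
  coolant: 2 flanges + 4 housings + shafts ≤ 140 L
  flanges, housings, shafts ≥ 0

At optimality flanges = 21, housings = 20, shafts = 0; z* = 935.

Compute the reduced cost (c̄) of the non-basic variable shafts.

Binding: inspection and lathe time. Non-binding: coolant (18 unused).
Slack constraints have shadow price 0 (complementary slackness).
The binding rows give the dual system: 5·y_inspection + 2·y_lathe time = 25 and 2·y_inspection + 5·y_lathe time = 20.5.
This yields shadow prices y_inspection = 4, y_lathe time = 2.5.
Reduced cost of shafts: c₃ − yᵀa₃ = 22.5 − (4·5 + 2.5·2) = 22.5 − 25 = -2.5.

-2.5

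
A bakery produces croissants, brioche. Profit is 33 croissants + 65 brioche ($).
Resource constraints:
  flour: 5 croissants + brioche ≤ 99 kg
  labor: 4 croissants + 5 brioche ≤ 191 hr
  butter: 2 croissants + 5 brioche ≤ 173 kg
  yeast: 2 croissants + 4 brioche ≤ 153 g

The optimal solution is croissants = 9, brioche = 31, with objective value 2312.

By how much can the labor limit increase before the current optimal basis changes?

10

Binding constraints: labor, butter. The basis is B = [[4,5],[2,5]] with det 10.
Per unit increase in labor, x* moves by d = (0.5, -0.2).
The basis stays optimal until flour becomes binding; allowable increase = 10 hr.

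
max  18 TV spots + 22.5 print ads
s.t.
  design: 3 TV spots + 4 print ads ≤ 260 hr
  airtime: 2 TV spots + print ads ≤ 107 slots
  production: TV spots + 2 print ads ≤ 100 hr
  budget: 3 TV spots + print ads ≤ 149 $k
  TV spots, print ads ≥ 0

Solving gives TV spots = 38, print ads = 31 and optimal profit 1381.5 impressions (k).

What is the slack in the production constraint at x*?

0

production used = 1·38 + 2·31 = 100; slack = 100 − 100 = 0.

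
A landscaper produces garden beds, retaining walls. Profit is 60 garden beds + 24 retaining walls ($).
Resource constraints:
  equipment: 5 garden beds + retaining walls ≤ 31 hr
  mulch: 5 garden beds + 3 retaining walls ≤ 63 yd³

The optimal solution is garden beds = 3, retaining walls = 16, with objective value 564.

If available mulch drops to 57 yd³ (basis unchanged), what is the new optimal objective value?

At the optimum: equipment uses 31 of 31 (binding); mulch uses 63 of 63 (binding).
The binding rows give the dual system: 5·y_equipment + 5·y_mulch = 60 and 1·y_equipment + 3·y_mulch = 24.
→ y_equipment = 6 and y_mulch = 6.
Δz = y_mulch·Δb = 6 × (-6) = -36, so new z* = 564 − 36 = 528.

528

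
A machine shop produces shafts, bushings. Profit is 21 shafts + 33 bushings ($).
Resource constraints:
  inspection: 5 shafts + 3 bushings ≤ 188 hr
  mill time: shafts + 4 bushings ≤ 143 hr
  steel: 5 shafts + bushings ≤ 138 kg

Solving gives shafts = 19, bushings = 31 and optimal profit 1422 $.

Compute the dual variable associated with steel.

0

Check each constraint at x*: inspection 188/188 (tight); mill time 143/143 (tight); steel 126/138 (slack 12).
Since steel is not tight, its dual is 0.
The binding rows give the dual system: 5·y_inspection + 1·y_mill time = 21 and 3·y_inspection + 4·y_mill time = 33.
Solving: y_inspection = 3, y_mill time = 6.
Shadow price of steel = 0.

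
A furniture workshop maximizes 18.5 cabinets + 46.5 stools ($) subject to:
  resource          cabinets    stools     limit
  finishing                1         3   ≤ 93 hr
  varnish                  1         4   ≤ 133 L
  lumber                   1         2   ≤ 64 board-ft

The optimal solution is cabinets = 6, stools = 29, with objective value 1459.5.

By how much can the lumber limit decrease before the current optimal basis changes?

2

Binding constraints: finishing, lumber. The basis is B = [[1,3],[1,2]] with det -1.
Per unit decrease in lumber, x* moves by d = (-3, 1).
The basis stays optimal until cabinets reaches 0; allowable decrease = 2 board-ft.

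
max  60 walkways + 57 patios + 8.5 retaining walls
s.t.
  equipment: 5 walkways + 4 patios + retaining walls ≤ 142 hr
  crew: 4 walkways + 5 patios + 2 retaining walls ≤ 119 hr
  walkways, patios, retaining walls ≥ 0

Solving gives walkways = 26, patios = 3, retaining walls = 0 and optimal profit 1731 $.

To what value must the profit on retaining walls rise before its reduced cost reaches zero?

At the optimum: equipment uses 142 of 142 (binding); crew uses 119 of 119 (binding).
The binding rows give the dual system: 5·y_equipment + 4·y_crew = 60 and 4·y_equipment + 5·y_crew = 57.
→ y_equipment = 8 and y_crew = 5.
retaining walls enters the basis when its profit ≥ yᵀa₃ = 8·1 + 5·2 = 18.

18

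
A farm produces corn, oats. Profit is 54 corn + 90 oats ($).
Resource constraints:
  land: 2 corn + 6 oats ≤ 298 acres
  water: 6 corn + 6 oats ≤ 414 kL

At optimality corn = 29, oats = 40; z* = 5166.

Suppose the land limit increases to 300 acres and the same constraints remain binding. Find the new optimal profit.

5184

At the optimum: land uses 298 of 298 (binding); water uses 414 of 414 (binding).
From A_Bᵀ y = c: 2·y_land + 6·y_water = 54; 6·y_land + 6·y_water = 90.
→ y_land = 9 and y_water = 6.
Δz = y_land·Δb = 9 × (2) = 18, so new z* = 5166 + 18 = 5184.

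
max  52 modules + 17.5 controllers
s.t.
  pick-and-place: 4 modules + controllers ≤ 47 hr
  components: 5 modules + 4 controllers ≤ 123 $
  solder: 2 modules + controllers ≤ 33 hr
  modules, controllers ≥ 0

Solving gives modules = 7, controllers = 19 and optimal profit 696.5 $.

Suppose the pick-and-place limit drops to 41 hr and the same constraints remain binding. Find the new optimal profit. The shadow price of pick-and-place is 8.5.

Δb = -6, so new z* = 696.5 + (8.5)·(-6) = 696.5 − 51 = 645.5.

645.5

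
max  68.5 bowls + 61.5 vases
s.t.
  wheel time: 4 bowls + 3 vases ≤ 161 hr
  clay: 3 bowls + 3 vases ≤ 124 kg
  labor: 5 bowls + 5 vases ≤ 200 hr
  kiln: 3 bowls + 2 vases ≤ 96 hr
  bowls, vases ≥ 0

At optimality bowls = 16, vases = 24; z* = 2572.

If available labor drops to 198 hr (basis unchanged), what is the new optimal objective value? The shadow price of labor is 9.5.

2553

Δb = -2, so new z* = 2572 + (9.5)·(-2) = 2572 − 19 = 2553.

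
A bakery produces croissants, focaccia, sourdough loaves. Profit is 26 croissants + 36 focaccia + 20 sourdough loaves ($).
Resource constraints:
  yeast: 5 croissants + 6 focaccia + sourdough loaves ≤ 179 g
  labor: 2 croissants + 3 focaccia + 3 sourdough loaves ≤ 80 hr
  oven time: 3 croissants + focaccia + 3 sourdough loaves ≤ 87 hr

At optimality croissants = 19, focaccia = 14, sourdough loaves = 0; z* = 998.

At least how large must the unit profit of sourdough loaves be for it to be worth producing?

26

Binding: yeast and labor. Non-binding: oven time (16 unused).
Slack constraints have shadow price 0 (complementary slackness).
The binding rows give the dual system: 5·y_yeast + 2·y_labor = 26 and 6·y_yeast + 3·y_labor = 36.
→ y_yeast = 2 and y_labor = 8.
sourdough loaves enters the basis when its profit ≥ yᵀa₃ = 2·1 + 8·3 = 26.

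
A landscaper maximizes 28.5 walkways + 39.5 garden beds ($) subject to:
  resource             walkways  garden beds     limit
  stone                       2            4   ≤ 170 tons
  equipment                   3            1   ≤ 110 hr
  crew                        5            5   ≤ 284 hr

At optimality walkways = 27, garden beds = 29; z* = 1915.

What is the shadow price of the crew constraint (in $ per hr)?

0

Check each constraint at x*: stone 170/170 (tight); equipment 110/110 (tight); crew 280/284 (slack 4).
Slack constraints have shadow price 0 (complementary slackness).
Dual feasibility on the basic columns requires 2·y_stone + 3·y_equipment = 28.5, 4·y_stone + 1·y_equipment = 39.5.
Solving: y_stone = 9, y_equipment = 3.5.
Shadow price of crew = 0.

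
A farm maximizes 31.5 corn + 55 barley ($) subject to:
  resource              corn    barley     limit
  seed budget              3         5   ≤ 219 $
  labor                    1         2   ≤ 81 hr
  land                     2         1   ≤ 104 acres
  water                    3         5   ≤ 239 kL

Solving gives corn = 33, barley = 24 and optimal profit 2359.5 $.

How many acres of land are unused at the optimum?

land used = 2·33 + 1·24 = 90; slack = 104 − 90 = 14.

14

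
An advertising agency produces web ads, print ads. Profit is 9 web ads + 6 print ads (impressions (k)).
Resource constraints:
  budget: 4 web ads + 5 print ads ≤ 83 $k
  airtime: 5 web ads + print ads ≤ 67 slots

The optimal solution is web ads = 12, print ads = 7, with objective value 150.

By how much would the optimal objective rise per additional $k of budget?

At the optimum: budget uses 83 of 83 (binding); airtime uses 67 of 67 (binding).
Dual feasibility on the basic columns requires 4·y_budget + 5·y_airtime = 9, 5·y_budget + 1·y_airtime = 6.
This yields shadow prices y_budget = 1, y_airtime = 1.
Shadow price of budget = 1.

1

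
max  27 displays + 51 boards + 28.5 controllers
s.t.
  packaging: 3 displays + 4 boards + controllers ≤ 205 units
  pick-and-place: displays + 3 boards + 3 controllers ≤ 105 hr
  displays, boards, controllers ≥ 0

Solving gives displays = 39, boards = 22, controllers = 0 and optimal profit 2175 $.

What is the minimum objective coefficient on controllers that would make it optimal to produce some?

Both packaging and pick-and-place are binding at x*.
From A_Bᵀ y = c: 3·y_packaging + 1·y_pick-and-place = 27; 4·y_packaging + 3·y_pick-and-place = 51.
This yields shadow prices y_packaging = 6, y_pick-and-place = 9.
controllers enters the basis when its profit ≥ yᵀa₃ = 6·1 + 9·3 = 33.

33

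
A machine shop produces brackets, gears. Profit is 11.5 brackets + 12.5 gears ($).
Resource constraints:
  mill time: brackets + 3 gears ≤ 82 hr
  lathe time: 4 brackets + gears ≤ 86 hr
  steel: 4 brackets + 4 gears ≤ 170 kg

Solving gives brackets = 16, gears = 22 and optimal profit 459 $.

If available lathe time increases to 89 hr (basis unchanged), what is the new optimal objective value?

At the optimum: mill time uses 82 of 82 (binding); lathe time uses 86 of 86 (binding); steel uses 152 of 170 (slack = 18).
By complementary slackness, y = 0 for the non-binding constraint.
The binding rows give the dual system: 1·y_mill time + 4·y_lathe time = 11.5 and 3·y_mill time + 1·y_lathe time = 12.5.
→ y_mill time = 3.5 and y_lathe time = 2.
Δz = y_lathe time·Δb = 2 × (3) = 6, so new z* = 459 + 6 = 465.

465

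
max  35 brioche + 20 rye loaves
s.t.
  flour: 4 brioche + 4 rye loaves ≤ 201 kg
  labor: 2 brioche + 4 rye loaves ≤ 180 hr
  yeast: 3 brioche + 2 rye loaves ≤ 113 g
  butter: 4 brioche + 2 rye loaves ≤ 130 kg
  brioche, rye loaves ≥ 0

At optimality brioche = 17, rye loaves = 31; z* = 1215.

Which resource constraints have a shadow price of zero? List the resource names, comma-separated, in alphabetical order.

flour: 192/201 (slack 9)
labor: 158/180 (slack 22)
yeast: 113/113 (binding)
butter: 130/130 (binding)
By complementary slackness, a constraint with positive slack has shadow price 0 → flour, labor.

flour, labor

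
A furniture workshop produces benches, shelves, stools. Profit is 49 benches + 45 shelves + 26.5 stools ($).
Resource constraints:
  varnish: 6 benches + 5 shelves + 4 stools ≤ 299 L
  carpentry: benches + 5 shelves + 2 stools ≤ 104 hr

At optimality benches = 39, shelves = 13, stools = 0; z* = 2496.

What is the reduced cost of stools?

Check each constraint at x*: varnish 299/299 (tight); carpentry 104/104 (tight).
Dual feasibility on the basic columns requires 6·y_varnish + 1·y_carpentry = 49, 5·y_varnish + 5·y_carpentry = 45.
→ y_varnish = 8 and y_carpentry = 1.
Reduced cost of stools: c₃ − yᵀa₃ = 26.5 − (8·4 + 1·2) = 26.5 − 34 = -7.5.

-7.5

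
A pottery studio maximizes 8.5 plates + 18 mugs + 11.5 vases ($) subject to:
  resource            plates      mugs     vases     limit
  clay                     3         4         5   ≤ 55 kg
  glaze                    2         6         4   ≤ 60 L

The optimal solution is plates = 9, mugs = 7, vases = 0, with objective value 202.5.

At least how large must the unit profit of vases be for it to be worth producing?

Both clay and glaze are binding at x*.
Dual feasibility on the basic columns requires 3·y_clay + 2·y_glaze = 8.5, 4·y_clay + 6·y_glaze = 18.
This yields shadow prices y_clay = 1.5, y_glaze = 2.
vases enters the basis when its profit ≥ yᵀa₃ = 1.5·5 + 2·4 = 15.5.

15.5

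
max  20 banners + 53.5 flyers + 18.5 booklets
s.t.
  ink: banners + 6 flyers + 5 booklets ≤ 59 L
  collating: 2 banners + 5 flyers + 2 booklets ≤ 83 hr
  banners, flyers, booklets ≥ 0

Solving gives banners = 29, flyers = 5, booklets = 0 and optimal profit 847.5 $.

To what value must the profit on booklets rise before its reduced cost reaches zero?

At the optimum: ink uses 59 of 59 (binding); collating uses 83 of 83 (binding).
From A_Bᵀ y = c: 1·y_ink + 2·y_collating = 20; 6·y_ink + 5·y_collating = 53.5.
Solving: y_ink = 1, y_collating = 9.5.
booklets enters the basis when its profit ≥ yᵀa₃ = 1·5 + 9.5·2 = 24.

24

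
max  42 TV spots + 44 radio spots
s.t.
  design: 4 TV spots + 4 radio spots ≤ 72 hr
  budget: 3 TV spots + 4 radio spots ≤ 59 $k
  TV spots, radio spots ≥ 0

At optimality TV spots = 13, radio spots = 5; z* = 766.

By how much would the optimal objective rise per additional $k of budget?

2

Both design and budget are binding at x*.
The binding rows give the dual system: 4·y_design + 3·y_budget = 42 and 4·y_design + 4·y_budget = 44.
Solving: y_design = 9, y_budget = 2.
Shadow price of budget = 2.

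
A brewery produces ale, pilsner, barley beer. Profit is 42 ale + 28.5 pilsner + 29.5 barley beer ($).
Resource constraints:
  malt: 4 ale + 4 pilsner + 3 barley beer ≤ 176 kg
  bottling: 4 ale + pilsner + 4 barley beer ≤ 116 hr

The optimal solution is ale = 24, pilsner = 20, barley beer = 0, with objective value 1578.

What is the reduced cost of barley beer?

Both malt and bottling are binding at x*.
The binding rows give the dual system: 4·y_malt + 4·y_bottling = 42 and 4·y_malt + 1·y_bottling = 28.5.
Solving: y_malt = 6, y_bottling = 4.5.
Reduced cost of barley beer: c₃ − yᵀa₃ = 29.5 − (6·3 + 4.5·4) = 29.5 − 36 = -6.5.

-6.5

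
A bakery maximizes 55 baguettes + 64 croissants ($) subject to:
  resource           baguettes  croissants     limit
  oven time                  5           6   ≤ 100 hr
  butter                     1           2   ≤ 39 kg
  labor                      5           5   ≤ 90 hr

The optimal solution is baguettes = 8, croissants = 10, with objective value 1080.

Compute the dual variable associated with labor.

2

Binding: oven time and labor. Non-binding: butter (11 unused).
Slack constraints have shadow price 0 (complementary slackness).
The binding rows give the dual system: 5·y_oven time + 5·y_labor = 55 and 6·y_oven time + 5·y_labor = 64.
→ y_oven time = 9 and y_labor = 2.
Shadow price of labor = 2.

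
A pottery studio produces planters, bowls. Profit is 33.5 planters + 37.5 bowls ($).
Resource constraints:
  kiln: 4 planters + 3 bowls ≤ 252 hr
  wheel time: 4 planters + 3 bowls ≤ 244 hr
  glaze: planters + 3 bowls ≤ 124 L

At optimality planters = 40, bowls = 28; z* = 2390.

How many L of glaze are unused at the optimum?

glaze used = 1·40 + 3·28 = 124; slack = 124 − 124 = 0.

0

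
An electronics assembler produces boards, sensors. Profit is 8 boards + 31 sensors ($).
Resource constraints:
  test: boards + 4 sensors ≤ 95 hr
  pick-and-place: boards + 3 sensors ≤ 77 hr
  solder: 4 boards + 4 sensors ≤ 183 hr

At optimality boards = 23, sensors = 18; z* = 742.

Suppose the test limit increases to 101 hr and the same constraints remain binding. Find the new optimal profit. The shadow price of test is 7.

784

Δb = 6, so new z* = 742 + (7)·(6) = 742 + 42 = 784.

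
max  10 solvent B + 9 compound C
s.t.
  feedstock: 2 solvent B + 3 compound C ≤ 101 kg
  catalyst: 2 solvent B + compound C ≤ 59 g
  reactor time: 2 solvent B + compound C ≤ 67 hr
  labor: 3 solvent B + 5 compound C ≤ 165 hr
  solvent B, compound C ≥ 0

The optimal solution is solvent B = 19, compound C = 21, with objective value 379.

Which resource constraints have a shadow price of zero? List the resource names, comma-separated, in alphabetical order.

labor, reactor time

feedstock: 101/101 (binding)
catalyst: 59/59 (binding)
reactor time: 59/67 (slack 8)
labor: 162/165 (slack 3)
By complementary slackness, a constraint with positive slack has shadow price 0 → labor, reactor time.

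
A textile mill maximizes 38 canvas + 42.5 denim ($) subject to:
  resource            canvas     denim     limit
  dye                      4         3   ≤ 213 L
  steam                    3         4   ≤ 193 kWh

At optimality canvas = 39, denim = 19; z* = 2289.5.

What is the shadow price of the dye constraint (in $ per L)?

3.5

Both dye and steam are binding at x*.
From A_Bᵀ y = c: 4·y_dye + 3·y_steam = 38; 3·y_dye + 4·y_steam = 42.5.
This yields shadow prices y_dye = 3.5, y_steam = 8.
Shadow price of dye = 3.5.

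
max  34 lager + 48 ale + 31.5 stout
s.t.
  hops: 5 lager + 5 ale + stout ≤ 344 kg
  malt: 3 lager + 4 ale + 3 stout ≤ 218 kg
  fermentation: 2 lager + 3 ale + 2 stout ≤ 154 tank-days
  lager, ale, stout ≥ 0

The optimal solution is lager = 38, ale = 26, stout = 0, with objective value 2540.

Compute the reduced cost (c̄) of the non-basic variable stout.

At the optimum: hops uses 320 of 344 (slack = 24); malt uses 218 of 218 (binding); fermentation uses 154 of 154 (binding).
Slack constraints have shadow price 0 (complementary slackness).
The binding rows give the dual system: 3·y_malt + 2·y_fermentation = 34 and 4·y_malt + 3·y_fermentation = 48.
Solving: y_malt = 6, y_fermentation = 8.
Reduced cost of stout: c₃ − yᵀa₃ = 31.5 − (6·3 + 8·2) = 31.5 − 34 = -2.5.

-2.5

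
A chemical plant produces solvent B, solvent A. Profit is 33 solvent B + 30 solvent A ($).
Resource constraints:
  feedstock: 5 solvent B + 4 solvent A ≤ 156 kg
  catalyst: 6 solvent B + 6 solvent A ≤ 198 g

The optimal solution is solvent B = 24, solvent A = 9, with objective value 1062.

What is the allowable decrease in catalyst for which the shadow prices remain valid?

10.8

Binding constraints: feedstock, catalyst. The basis is B = [[5,4],[6,6]] with det 6.
Per unit decrease in catalyst, x* moves by d = (0.6667, -0.8333).
The basis stays optimal until solvent A reaches 0; allowable decrease = 10.8 g.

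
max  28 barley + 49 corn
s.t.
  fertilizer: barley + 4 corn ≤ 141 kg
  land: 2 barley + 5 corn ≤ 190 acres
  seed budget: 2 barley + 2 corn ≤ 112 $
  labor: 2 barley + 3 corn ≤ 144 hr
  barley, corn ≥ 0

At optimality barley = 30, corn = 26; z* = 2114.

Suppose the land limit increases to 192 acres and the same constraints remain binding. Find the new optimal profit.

2128

Binding: land and seed budget. Non-binding: fertilizer (7 unused), labor (6 unused).
Since fertilizer, labor are not tight, their duals are 0.
From A_Bᵀ y = c: 2·y_land + 2·y_seed budget = 28; 5·y_land + 2·y_seed budget = 49.
Solving: y_land = 7, y_seed budget = 7.
Δz = y_land·Δb = 7 × (2) = 14, so new z* = 2114 + 14 = 2128.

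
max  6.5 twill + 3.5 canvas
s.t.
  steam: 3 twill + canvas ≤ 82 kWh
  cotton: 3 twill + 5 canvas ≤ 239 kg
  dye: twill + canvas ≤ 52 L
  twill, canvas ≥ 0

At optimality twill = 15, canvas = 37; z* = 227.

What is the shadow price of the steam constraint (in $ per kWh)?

Binding: steam and dye. Non-binding: cotton (9 unused).
Slack constraints have shadow price 0 (complementary slackness).
The binding rows give the dual system: 3·y_steam + 1·y_dye = 6.5 and 1·y_steam + 1·y_dye = 3.5.
Solving: y_steam = 1.5, y_dye = 2.
Shadow price of steam = 1.5.

1.5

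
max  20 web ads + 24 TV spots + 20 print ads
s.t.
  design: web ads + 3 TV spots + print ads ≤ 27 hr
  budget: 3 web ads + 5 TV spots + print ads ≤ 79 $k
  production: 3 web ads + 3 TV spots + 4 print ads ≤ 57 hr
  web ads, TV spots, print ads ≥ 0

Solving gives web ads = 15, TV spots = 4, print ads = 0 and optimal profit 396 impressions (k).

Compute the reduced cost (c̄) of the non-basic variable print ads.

Check each constraint at x*: design 27/27 (tight); budget 65/79 (slack 14); production 57/57 (tight).
Since budget is not tight, its dual is 0.
From A_Bᵀ y = c: 1·y_design + 3·y_production = 20; 3·y_design + 3·y_production = 24.
Solving: y_design = 2, y_production = 6.
Reduced cost of print ads: c₃ − yᵀa₃ = 20 − (2·1 + 6·4) = 20 − 26 = -6.

-6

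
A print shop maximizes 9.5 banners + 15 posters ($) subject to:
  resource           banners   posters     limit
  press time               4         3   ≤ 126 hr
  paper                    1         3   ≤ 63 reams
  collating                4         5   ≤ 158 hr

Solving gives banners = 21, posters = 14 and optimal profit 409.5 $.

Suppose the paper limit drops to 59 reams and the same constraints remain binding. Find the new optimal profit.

395.5

At the optimum: press time uses 126 of 126 (binding); paper uses 63 of 63 (binding); collating uses 154 of 158 (slack = 4).
By complementary slackness, y = 0 for the non-binding constraint.
Dual feasibility on the basic columns requires 4·y_press time + 1·y_paper = 9.5, 3·y_press time + 3·y_paper = 15.
This yields shadow prices y_press time = 1.5, y_paper = 3.5.
Δz = y_paper·Δb = 3.5 × (-4) = -14, so new z* = 409.5 − 14 = 395.5.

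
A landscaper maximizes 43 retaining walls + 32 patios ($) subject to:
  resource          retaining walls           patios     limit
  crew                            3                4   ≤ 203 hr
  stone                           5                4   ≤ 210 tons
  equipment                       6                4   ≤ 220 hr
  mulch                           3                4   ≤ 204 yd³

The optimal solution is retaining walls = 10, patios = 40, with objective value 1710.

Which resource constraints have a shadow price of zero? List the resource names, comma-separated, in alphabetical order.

crew, mulch

crew: 190/203 (slack 13)
stone: 210/210 (binding)
equipment: 220/220 (binding)
mulch: 190/204 (slack 14)
By complementary slackness, a constraint with positive slack has shadow price 0 → crew, mulch.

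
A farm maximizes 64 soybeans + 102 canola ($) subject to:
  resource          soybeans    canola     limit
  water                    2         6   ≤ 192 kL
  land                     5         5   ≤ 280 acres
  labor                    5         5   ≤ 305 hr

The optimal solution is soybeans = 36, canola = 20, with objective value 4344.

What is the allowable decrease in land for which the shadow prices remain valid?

120

Binding constraints: water, land. The basis is B = [[2,6],[5,5]] with det -20.
Per unit decrease in land, x* moves by d = (-0.3, 0.1).
The basis stays optimal until soybeans reaches 0; allowable decrease = 120 acres.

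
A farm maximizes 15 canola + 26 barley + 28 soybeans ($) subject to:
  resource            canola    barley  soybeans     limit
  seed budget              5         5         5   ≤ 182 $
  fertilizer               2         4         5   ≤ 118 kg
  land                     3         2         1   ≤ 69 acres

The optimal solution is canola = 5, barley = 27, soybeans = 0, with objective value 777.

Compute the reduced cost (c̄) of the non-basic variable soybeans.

-3

Binding: fertilizer and land. Non-binding: seed budget (22 unused).
Slack constraints have shadow price 0 (complementary slackness).
Dual feasibility on the basic columns requires 2·y_fertilizer + 3·y_land = 15, 4·y_fertilizer + 2·y_land = 26.
→ y_fertilizer = 6 and y_land = 1.
Reduced cost of soybeans: c₃ − yᵀa₃ = 28 − (6·5 + 1·1) = 28 − 31 = -3.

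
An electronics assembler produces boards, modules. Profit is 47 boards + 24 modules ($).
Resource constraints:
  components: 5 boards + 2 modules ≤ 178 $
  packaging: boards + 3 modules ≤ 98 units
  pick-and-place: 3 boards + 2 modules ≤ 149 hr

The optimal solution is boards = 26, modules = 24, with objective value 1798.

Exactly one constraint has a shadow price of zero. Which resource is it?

pick-and-place

components: 178/178 (binding)
packaging: 98/98 (binding)
pick-and-place: 126/149 (slack 23)
By complementary slackness, a constraint with positive slack has shadow price 0 → pick-and-place.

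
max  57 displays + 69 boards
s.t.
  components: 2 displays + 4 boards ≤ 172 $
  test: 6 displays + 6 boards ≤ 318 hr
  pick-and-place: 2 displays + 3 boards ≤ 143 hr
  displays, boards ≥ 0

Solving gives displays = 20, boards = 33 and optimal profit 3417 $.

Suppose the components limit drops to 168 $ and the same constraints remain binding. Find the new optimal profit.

At the optimum: components uses 172 of 172 (binding); test uses 318 of 318 (binding); pick-and-place uses 139 of 143 (slack = 4).
Since pick-and-place is not tight, its dual is 0.
Dual feasibility on the basic columns requires 2·y_components + 6·y_test = 57, 4·y_components + 6·y_test = 69.
This yields shadow prices y_components = 6, y_test = 7.5.
Δz = y_components·Δb = 6 × (-4) = -24, so new z* = 3417 − 24 = 3393.

3393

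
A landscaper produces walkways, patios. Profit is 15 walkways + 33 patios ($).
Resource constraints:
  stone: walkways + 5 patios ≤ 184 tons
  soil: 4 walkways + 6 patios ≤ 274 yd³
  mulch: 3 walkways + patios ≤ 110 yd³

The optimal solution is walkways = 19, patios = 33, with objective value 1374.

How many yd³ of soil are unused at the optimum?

soil used = 4·19 + 6·33 = 274; slack = 274 − 274 = 0.

0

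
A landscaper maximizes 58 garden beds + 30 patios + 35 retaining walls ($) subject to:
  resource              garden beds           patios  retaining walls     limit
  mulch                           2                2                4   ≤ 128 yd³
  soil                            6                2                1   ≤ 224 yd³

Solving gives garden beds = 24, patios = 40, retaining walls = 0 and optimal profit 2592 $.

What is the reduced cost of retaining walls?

At the optimum: mulch uses 128 of 128 (binding); soil uses 224 of 224 (binding).
Dual feasibility on the basic columns requires 2·y_mulch + 6·y_soil = 58, 2·y_mulch + 2·y_soil = 30.
This yields shadow prices y_mulch = 8, y_soil = 7.
Reduced cost of retaining walls: c₃ − yᵀa₃ = 35 − (8·4 + 7·1) = 35 − 39 = -4.

-4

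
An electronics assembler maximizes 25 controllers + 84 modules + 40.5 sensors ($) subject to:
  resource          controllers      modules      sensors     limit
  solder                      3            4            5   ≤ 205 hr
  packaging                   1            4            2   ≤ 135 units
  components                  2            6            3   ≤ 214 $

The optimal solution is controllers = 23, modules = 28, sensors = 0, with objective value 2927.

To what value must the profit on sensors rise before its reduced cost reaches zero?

42

At the optimum: solder uses 181 of 205 (slack = 24); packaging uses 135 of 135 (binding); components uses 214 of 214 (binding).
Since solder is not tight, its dual is 0.
Dual feasibility on the basic columns requires 1·y_packaging + 2·y_components = 25, 4·y_packaging + 6·y_components = 84.
→ y_packaging = 9 and y_components = 8.
sensors enters the basis when its profit ≥ yᵀa₃ = 9·2 + 8·3 = 42.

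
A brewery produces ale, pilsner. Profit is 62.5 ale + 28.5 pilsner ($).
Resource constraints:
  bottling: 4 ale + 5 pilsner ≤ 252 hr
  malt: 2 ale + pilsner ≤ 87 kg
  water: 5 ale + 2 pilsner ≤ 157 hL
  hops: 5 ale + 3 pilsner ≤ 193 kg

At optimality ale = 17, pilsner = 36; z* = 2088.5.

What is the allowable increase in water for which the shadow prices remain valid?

36

Binding constraints: water, hops. The basis is B = [[5,2],[5,3]] with det 5.
Per unit increase in water, x* moves by d = (0.6, -1).
The basis stays optimal until pilsner reaches 0; allowable increase = 36 hL.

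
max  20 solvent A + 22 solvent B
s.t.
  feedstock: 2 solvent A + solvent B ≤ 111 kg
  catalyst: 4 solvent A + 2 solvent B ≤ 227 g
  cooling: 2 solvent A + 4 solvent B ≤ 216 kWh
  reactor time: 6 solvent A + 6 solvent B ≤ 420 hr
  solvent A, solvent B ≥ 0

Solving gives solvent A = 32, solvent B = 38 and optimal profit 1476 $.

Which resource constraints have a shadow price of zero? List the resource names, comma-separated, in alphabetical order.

catalyst, feedstock

feedstock: 102/111 (slack 9)
catalyst: 204/227 (slack 23)
cooling: 216/216 (binding)
reactor time: 420/420 (binding)
By complementary slackness, a constraint with positive slack has shadow price 0 → catalyst, feedstock.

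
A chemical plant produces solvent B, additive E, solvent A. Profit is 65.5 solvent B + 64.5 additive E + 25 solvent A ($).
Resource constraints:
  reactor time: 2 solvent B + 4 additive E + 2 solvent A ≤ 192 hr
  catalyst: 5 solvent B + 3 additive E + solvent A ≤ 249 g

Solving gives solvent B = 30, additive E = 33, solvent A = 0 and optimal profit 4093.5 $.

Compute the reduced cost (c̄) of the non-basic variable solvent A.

-2.5

At the optimum: reactor time uses 192 of 192 (binding); catalyst uses 249 of 249 (binding).
Dual feasibility on the basic columns requires 2·y_reactor time + 5·y_catalyst = 65.5, 4·y_reactor time + 3·y_catalyst = 64.5.
Solving: y_reactor time = 9, y_catalyst = 9.5.
Reduced cost of solvent A: c₃ − yᵀa₃ = 25 − (9·2 + 9.5·1) = 25 − 27.5 = -2.5.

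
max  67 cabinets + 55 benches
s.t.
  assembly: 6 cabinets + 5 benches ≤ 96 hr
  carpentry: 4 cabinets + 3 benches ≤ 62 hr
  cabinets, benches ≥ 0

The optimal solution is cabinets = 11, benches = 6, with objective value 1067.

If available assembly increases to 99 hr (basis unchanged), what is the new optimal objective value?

Check each constraint at x*: assembly 96/96 (tight); carpentry 62/62 (tight).
From A_Bᵀ y = c: 6·y_assembly + 4·y_carpentry = 67; 5·y_assembly + 3·y_carpentry = 55.
Solving: y_assembly = 9.5, y_carpentry = 2.5.
Δz = y_assembly·Δb = 9.5 × (3) = 28.5, so new z* = 1067 + 28.5 = 1095.5.

1095.5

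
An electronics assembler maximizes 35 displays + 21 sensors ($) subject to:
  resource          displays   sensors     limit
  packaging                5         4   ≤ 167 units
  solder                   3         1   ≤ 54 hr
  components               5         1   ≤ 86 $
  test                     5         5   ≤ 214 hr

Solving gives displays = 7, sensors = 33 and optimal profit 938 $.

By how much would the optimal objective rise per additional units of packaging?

Binding: packaging and solder. Non-binding: components (18 unused), test (14 unused).
By complementary slackness, y = 0 for the non-binding constraints.
From A_Bᵀ y = c: 5·y_packaging + 3·y_solder = 35; 4·y_packaging + 1·y_solder = 21.
→ y_packaging = 4 and y_solder = 5.
Shadow price of packaging = 4.

4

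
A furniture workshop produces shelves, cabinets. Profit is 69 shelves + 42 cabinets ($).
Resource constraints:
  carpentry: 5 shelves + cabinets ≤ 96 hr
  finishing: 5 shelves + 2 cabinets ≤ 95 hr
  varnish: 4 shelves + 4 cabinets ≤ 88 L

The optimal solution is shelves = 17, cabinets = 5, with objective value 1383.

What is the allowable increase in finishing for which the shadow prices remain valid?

4.5

Binding constraints: finishing, varnish. The basis is B = [[5,2],[4,4]] with det 12.
Per unit increase in finishing, x* moves by d = (0.3333, -0.3333).
The basis stays optimal until carpentry becomes binding; allowable increase = 4.5 hr.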